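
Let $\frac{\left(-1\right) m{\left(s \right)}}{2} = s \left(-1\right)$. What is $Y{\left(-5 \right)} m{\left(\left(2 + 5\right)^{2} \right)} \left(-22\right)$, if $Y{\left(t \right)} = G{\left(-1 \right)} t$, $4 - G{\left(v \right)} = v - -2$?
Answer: $32340$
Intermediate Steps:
$G{\left(v \right)} = 2 - v$ ($G{\left(v \right)} = 4 - \left(v - -2\right) = 4 - \left(v + 2\right) = 4 - \left(2 + v\right) = 2 - v$)
$m{\left(s \right)} = 2 s$ ($m{\left(s \right)} = - 2 s \left(-1\right) = - 2 \left(- s\right) = 2 s$)
$Y{\left(t \right)} = 3 t$ ($Y{\left(t \right)} = \left(2 - -1\right) t = \left(2 + 1\right) t = 3 t$)
$Y{\left(-5 \right)} m{\left(\left(2 + 5\right)^{2} \right)} \left(-22\right) = 3 \left(-5\right) 2 \left(2 + 5\right)^{2} \left(-22\right) = - 15 \cdot 2 \cdot 7^{2} \left(-22\right) = - 15 \cdot 2 \cdot 49 \left(-22\right) = \left(-15\right) 98 \left(-22\right) = \left(-1470\right) \left(-22\right) = 32340$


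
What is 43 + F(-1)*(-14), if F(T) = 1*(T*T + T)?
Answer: 43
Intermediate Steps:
F(T) = T + T² (F(T) = 1*(T² + T) = 1*(T + T²) = T + T²)
43 + F(-1)*(-14) = 43 - (1 - 1)*(-14) = 43 - 1*0*(-14) = 43 + 0*(-14) = 43 + 0 = 43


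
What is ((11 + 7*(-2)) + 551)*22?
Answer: 12056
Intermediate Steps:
((11 + 7*(-2)) + 551)*22 = ((11 - 14) + 551)*22 = (-3 + 551)*22 = 548*22 = 12056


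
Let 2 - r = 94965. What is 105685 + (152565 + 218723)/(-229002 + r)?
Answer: 34237869737/323965 ≈ 1.0568e+5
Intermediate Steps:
r = -94963 (r = 2 - 1*94965 = 2 - 94965 = -94963)
105685 + (152565 + 218723)/(-229002 + r) = 105685 + (152565 + 218723)/(-229002 - 94963) = 105685 + 371288/(-323965) = 105685 + 371288*(-1/323965) = 105685 - 371288/323965 = 34237869737/323965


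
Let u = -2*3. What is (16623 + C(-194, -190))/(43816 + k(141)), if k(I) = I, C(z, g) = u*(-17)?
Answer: 16725/43957 ≈ 0.38049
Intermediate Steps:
u = -6
C(z, g) = 102 (C(z, g) = -6*(-17) = 102)
(16623 + C(-194, -190))/(43816 + k(141)) = (16623 + 102)/(43816 + 141) = 16725/43957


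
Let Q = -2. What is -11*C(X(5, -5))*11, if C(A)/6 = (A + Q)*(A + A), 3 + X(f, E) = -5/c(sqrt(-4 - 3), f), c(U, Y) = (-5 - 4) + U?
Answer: 3630*(-155*I - 46*sqrt(7))/(9*sqrt(7) + 37*I) ≈ -16187.0 + 1523.0*I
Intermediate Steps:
c(U, Y) = -9 + U
X(f, E) = -3 - 5/(-9 + I*sqrt(7)) (X(f, E) = -3 - 5/(-9 + sqrt(-4 - 3)) = -3 - 5/(-9 + sqrt(-7)) = -3 - 5/(-9 + I*sqrt(7)))
C(A) = 12*A*(-2 + A) (C(A) = 6*((A - 2)*(A + A)) = 6*((-2 + A)*(2*A)) = 6*(2*A*(-2 + A)) = 12*A*(-2 + A))
-11*C(X(5, -5))*11 = -132*(-219/88 + 5*I*sqrt(7)/88)*(-2 + (-219/88 + 5*I*sqrt(7)/88))*11 = -132*(-219/88 + 5*I*sqrt(7)/88)*(-395/88 + 5*I*sqrt(7)/88)*11 = -132*(-395/88 + 5*I*sqrt(7)/88)*(-219/88 + 5*I*sqrt(7)/88)*11 = -1452*(-395/88 + 5*I*sqrt(7)/88)*(-219/88 + 5*I*sqrt(7)/88)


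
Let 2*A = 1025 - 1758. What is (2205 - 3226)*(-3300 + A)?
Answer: 7486993/2 ≈ 3.7435e+6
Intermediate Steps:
A = -733/2 (A = (1025 - 1758)/2 = (½)*(-733) = -733/2 ≈ -366.50)
(2205 - 3226)*(-3300 + A) = (2205 - 3226)*(-3300 - 733/2) = -1021*(-7333/2) = 7486993/2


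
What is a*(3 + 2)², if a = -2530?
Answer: -63250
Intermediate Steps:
a*(3 + 2)² = -2530*(3 + 2)² = -2530*5² = -2530*25 = -63250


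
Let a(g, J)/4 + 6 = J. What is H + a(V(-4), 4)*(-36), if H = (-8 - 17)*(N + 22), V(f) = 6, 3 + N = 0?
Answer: -187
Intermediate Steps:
N = -3 (N = -3 + 0 = -3)
H = -475 (H = (-8 - 17)*(-3 + 22) = -25*19 = -475)
a(g, J) = -24 + 4*J
H + a(V(-4), 4)*(-36) = -475 + (-24 + 4*4)*(-36) = -475 + (-24 + 16)*(-36) = -475 - 8*(-36) = -475 + 288 = -187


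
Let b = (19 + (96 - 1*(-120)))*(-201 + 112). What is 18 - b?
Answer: 20933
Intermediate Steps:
b = -20915 (b = (19 + (96 + 120))*(-89) = (19 + 216)*(-89) = 235*(-89) = -20915)
18 - b = 18 - 1*(-20915) = 18 + 20915 = 20933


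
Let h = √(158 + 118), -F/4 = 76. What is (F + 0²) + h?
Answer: -304 + 2*√69 ≈ -287.39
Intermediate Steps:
F = -304 (F = -4*76 = -304)
h = 2*√69 (h = √276 = 2*√69 ≈ 16.613)
(F + 0²) + h = (-304 + 0²) + 2*√69 = (-304 + 0) + 2*√69 = -304 + 2*√69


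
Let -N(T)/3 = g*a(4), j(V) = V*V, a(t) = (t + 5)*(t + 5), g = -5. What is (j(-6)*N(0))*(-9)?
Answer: -393660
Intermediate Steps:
a(t) = (5 + t)**2 (a(t) = (5 + t)*(5 + t) = (5 + t)**2)
j(V) = V**2
N(T) = 1215 (N(T) = -(-15)*(5 + 4)**2 = -(-15)*9**2 = -(-15)*81 = -3*(-405) = 1215)
(j(-6)*N(0))*(-9) = ((-6)**2*1215)*(-9) = (36*1215)*(-9) = 43740*(-9) = -393660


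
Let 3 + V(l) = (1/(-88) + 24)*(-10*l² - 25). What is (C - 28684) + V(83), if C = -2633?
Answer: -13475975/8 ≈ -1.6845e+6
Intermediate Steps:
V(l) = -53039/88 - 10555*l²/44 (V(l) = -3 + (1/(-88) + 24)*(-10*l² - 25) = -3 + (-1/88 + 24)*(-25 - 10*l²) = -3 + 2111*(-25 - 10*l²)/88 = -3 + (-52775/88 - 10555*l²/44) = -53039/88 - 10555*l²/44)
(C - 28684) + V(83) = (-2633 - 28684) + (-53039/88 - 10555/44*83²) = -31317 + (-53039/88 - 10555/44*6889) = -31317 + (-53039/88 - 72713395/44) = -31317 - 13225439/8 = -13475975/8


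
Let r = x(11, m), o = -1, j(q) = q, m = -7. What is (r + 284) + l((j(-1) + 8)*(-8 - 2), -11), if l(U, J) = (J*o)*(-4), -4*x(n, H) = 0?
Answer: 240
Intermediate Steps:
x(n, H) = 0 (x(n, H) = -¼*0 = 0)
r = 0
l(U, J) = 4*J (l(U, J) = (J*(-1))*(-4) = -J*(-4) = 4*J)
(r + 284) + l((j(-1) + 8)*(-8 - 2), -11) = (0 + 284) + 4*(-11) = 284 - 44 = 240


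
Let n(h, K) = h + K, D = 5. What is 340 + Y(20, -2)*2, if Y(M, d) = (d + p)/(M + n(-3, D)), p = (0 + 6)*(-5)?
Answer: 3708/11 ≈ 337.09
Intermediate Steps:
n(h, K) = K + h
p = -30 (p = 6*(-5) = -30)
Y(M, d) = (-30 + d)/(2 + M) (Y(M, d) = (d - 30)/(M + (5 - 3)) = (-30 + d)/(M + 2) = (-30 + d)/(2 + M))
340 + Y(20, -2)*2 = 340 + ((-30 - 2)/(2 + 20))*2 = 340 + (-32/22)*2 = 340 + ((1/22)*(-32))*2 = 340 - 16/11*2 = 340 - 32/11 = 3708/11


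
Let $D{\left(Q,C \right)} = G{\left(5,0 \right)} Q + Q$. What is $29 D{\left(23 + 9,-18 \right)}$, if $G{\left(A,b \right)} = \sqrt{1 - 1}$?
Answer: $928$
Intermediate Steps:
$G{\left(A,b \right)} = 0$ ($G{\left(A,b \right)} = \sqrt{0} = 0$)
$D{\left(Q,C \right)} = Q$ ($D{\left(Q,C \right)} = 0 Q + Q = 0 + Q = Q$)
$29 D{\left(23 + 9,-18 \right)} = 29 \left(23 + 9\right) = 29 \cdot 32 = 928$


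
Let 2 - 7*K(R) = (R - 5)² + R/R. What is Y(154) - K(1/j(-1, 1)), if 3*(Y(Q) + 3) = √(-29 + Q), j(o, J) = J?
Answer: -6/7 + 5*√5/3 ≈ 2.8696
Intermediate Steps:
K(R) = ⅐ - (-5 + R)²/7 (K(R) = 2/7 - ((R - 5)² + R/R)/7 = 2/7 - ((-5 + R)² + 1)/7 = 2/7 - (1 + (-5 + R)²)/7 = 2/7 + (-⅐ - (-5 + R)²/7) = ⅐ - (-5 + R)²/7)
Y(Q) = -3 + √(-29 + Q)/3
Y(154) - K(1/j(-1, 1)) = (-3 + √(-29 + 154)/3) - (⅐ - (-5 + 1/1)²/7) = (-3 + √125/3) - (⅐ - (-5 + 1)²/7) = (-3 + (5*√5)/3) - (⅐ - ⅐*(-4)²) = (-3 + 5*√5/3) - (⅐ - ⅐*16) = (-3 + 5*√5/3) - (⅐ - 16/7) = (-3 + 5*√5/3) - 1*(-15/7) = (-3 + 5*√5/3) + 15/7 = -6/7 + 5*√5/3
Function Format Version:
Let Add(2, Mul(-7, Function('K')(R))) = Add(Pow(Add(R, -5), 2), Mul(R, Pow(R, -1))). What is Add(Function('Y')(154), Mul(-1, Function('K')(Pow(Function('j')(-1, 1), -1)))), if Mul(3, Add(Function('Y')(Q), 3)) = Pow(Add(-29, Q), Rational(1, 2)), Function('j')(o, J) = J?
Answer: Add(Rational(-6, 7), Mul(Rational(5, 3), Pow(5, Rational(1, 2)))) ≈ 2.8696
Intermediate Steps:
Function('K')(R) = Add(Rational(1, 7), Mul(Rational(-1, 7), Pow(Add(-5, R), 2))) (Function('K')(R) = Add(Rational(2, 7), Mul(Rational(-1, 7), Add(Pow(Add(R, -5), 2), Mul(R, Pow(R, -1))))) = Add(Rational(2, 7), Mul(Rational(-1, 7), Add(Pow(Add(-5, R), 2), 1))) = Add(Rational(2, 7), Mul(Rational(-1, 7), Add(1, Pow(Add(-5, R), 2)))) = Add(Rational(2, 7), Add(Rational(-1, 7), Mul(Rational(-1, 7), Pow(Add(-5, R), 2)))) = Add(Rational(1, 7), Mul(Rational(-1, 7), Pow(Add(-5, R), 2))))
Function('Y')(Q) = Add(-3, Mul(Rational(1, 3), Pow(Add(-29, Q), Rational(1, 2))))
Add(Function('Y')(154), Mul(-1, Function('K')(Pow(Function('j')(-1, 1), -1)))) = Add(Add(-3, Mul(Rational(1, 3), Pow(Add(-29, 154), Rational(1, 2)))), Mul(-1, Add(Rational(1, 7), Mul(Rational(-1, 7), Pow(Add(-5, Pow(1, -1)), 2))))) = Add(Add(-3, Mul(Rational(1, 3), Pow(125, Rational(1, 2)))), Mul(-1, Add(Rational(1, 7), Mul(Rational(-1, 7), Pow(Add(-5, 1), 2))))) = Add(Add(-3, Mul(Rational(1, 3), Mul(5, Pow(5, Rational(1, 2))))), Mul(-1, Add(Rational(1, 7), Mul(Rational(-1, 7), Pow(-4, 2))))) = Add(Add(-3, Mul(Rational(5, 3), Pow(5, Rational(1, 2)))), Mul(-1, Add(Rational(1, 7), Mul(Rational(-1, 7), 16)))) = Add(Add(-3, Mul(Rational(5, 3), Pow(5, Rational(1, 2)))), Mul(-1, Add(Rational(1, 7), Rational(-16, 7)))) = Add(Add(-3, Mul(Rational(5, 3), Pow(5, Rational(1, 2)))), Mul(-1, Rational(-15, 7))) = Add(Add(-3, Mul(Rational(5, 3), Pow(5, Rational(1, 2)))), Rational(15, 7)) = Add(Rational(-6, 7), Mul(Rational(5, 3), Pow(5, Rational(1, 2))))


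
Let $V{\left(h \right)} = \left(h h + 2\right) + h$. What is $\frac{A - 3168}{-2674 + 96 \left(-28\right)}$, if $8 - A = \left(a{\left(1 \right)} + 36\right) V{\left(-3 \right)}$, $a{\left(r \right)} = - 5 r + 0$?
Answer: $\frac{1704}{2681} \approx 0.63558$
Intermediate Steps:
$a{\left(r \right)} = - 5 r$
$V{\left(h \right)} = 2 + h + h^{2}$ ($V{\left(h \right)} = \left(h^{2} + 2\right) + h = \left(2 + h^{2}\right) + h = 2 + h + h^{2}$)
$A = -240$ ($A = 8 - \left(\left(-5\right) 1 + 36\right) \left(2 - 3 + \left(-3\right)^{2}\right) = 8 - \left(-5 + 36\right) \left(2 - 3 + 9\right) = 8 - 31 \cdot 8 = 8 - 248 = -240$)
$\frac{A - 3168}{-2674 + 96 \left(-28\right)} = \frac{-240 - 3168}{-2674 + 96 \left(-28\right)} = - \frac{3408}{-2674 - 2688} = - \frac{3408}{-5362} = \left(-3408\right) \left(- \frac{1}{5362}\right) = \frac{1704}{2681}$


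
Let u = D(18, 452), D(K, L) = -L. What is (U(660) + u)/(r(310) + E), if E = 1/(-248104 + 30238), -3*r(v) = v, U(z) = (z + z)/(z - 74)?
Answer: 28709510016/6596256553 ≈ 4.3524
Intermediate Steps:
U(z) = 2*z/(-74 + z) (U(z) = (2*z)/(-74 + z) = 2*z/(-74 + z))
r(v) = -v/3
u = -452 (u = -1*452 = -452)
E = -1/217866 (E = 1/(-217866) = -1/217866 ≈ -4.5900e-6)
(U(660) + u)/(r(310) + E) = (2*660/(-74 + 660) - 452)/(-1/3*310 - 1/217866) = (2*660/586 - 452)/(-310/3 - 1/217866) = (2*660*(1/586) - 452)/(-22512821/217866) = (660/293 - 452)*(-217866/22512821) = -131776/293*(-217866/22512821) = 28709510016/6596256553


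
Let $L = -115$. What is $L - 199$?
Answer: $-314$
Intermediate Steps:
$L - 199 = -115 - 199 = -314$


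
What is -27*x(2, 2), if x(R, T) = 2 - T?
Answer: 0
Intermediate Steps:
-27*x(2, 2) = -27*(2 - 1*2) = -27*(2 - 2) = -27*0 = 0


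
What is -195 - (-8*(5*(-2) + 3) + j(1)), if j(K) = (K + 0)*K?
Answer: -252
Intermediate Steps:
j(K) = K**2 (j(K) = K*K = K**2)
-195 - (-8*(5*(-2) + 3) + j(1)) = -195 - (-8*(5*(-2) + 3) + 1**2) = -195 - (-8*(-10 + 3) + 1) = -195 - (-8*(-7) + 1) = -195 - (56 + 1) = -195 - 1*57 = -195 - 57 = -252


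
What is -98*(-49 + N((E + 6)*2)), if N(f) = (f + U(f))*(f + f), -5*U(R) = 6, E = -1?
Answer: -12446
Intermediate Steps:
U(R) = -6/5 (U(R) = -1/5*6 = -6/5)
N(f) = 2*f*(-6/5 + f) (N(f) = (f - 6/5)*(f + f) = (-6/5 + f)*(2*f) = 2*f*(-6/5 + f))
-98*(-49 + N((E + 6)*2)) = -98*(-49 + 2*((-1 + 6)*2)*(-6 + 5*((-1 + 6)*2))/5) = -98*(-49 + 2*(5*2)*(-6 + 5*(5*2))/5) = -98*(-49 + (2/5)*10*(-6 + 5*10)) = -98*(-49 + (2/5)*10*(-6 + 50)) = -98*(-49 + (2/5)*10*44) = -98*(-49 + 176) = -98*127 = -12446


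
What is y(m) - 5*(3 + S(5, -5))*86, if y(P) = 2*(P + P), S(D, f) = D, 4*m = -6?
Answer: -3446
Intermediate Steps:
m = -3/2 (m = (1/4)*(-6) = -3/2 ≈ -1.5000)
y(P) = 4*P (y(P) = 2*(2*P) = 4*P)
y(m) - 5*(3 + S(5, -5))*86 = 4*(-3/2) - 5*(3 + 5)*86 = -6 - 5*8*86 = -6 - 40*86 = -6 - 3440 = -3446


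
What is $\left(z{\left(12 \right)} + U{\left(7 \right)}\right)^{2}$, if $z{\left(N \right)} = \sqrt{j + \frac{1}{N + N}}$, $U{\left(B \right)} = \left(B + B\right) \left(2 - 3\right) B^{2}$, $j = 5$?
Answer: $\frac{11294425}{24} - \frac{3773 \sqrt{6}}{3} \approx 4.6752 \cdot 10^{5}$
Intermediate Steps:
$U{\left(B \right)} = - 2 B^{3}$ ($U{\left(B \right)} = 2 B \left(2 - 3\right) B^{2} = 2 B \left(-1\right) B^{2} = - 2 B B^{2} = - 2 B^{3}$)
$z{\left(N \right)} = \sqrt{5 + \frac{1}{2 N}}$ ($z{\left(N \right)} = \sqrt{5 + \frac{1}{N + N}} = \sqrt{5 + \frac{1}{2 N}}$)
$\left(z{\left(12 \right)} + U{\left(7 \right)}\right)^{2} = \left(\frac{\sqrt{20 + \frac{2}{12}}}{2} - 2 \cdot 7^{3}\right)^{2} = \left(\frac{\sqrt{20 + 2 \cdot \frac{1}{12}}}{2} - 686\right)^{2} = \left(\frac{\sqrt{20 + \frac{1}{6}}}{2} - 686\right)^{2} = \left(\frac{\sqrt{\frac{121}{6}}}{2} - 686\right)^{2} = \left(\frac{\frac{11}{6} \sqrt{6}}{2} - 686\right)^{2} = \left(\frac{11 \sqrt{6}}{12} - 686\right)^{2} = \left(-686 + \frac{11 \sqrt{6}}{12}\right)^{2}$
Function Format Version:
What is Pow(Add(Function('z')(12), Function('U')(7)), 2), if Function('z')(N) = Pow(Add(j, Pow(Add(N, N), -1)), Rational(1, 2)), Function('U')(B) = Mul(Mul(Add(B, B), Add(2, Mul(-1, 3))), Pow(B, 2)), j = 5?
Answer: Add(Rational(11294425, 24), Mul(Rational(-3773, 3), Pow(6, Rational(1, 2)))) ≈ 4.6752e+5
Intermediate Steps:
Function('U')(B) = Mul(-2, Pow(B, 3)) (Function('U')(B) = Mul(Mul(Mul(2, B), Add(2, -3)), Pow(B, 2)) = Mul(Mul(Mul(2, B), -1), Pow(B, 2)) = Mul(Mul(-2, B), Pow(B, 2)) = Mul(-2, Pow(B, 3)))
Function('z')(N) = Pow(Add(5, Mul(Rational(1, 2), Pow(N, -1))), Rational(1, 2)) (Function('z')(N) = Pow(Add(5, Pow(Add(N, N), -1)), Rational(1, 2)) = Pow(Add(5, Pow(Mul(2, N), -1)), Rational(1, 2)) = Pow(Add(5, Mul(Rational(1, 2), Pow(N, -1))), Rational(1, 2)))
Pow(Add(Function('z')(12), Function('U')(7)), 2) = Pow(Add(Mul(Rational(1, 2), Pow(Add(20, Mul(2, Pow(12, -1))), Rational(1, 2))), Mul(-2, Pow(7, 3))), 2) = Pow(Add(Mul(Rational(1, 2), Pow(Add(20, Mul(2, Rational(1, 12))), Rational(1, 2))), Mul(-2, 343)), 2) = Pow(Add(Mul(Rational(1, 2), Pow(Add(20, Rational(1, 6)), Rational(1, 2))), -686), 2) = Pow(Add(Mul(Rational(1, 2), Pow(Rational(121, 6), Rational(1, 2))), -686), 2) = Pow(Add(Mul(Rational(1, 2), Mul(Rational(11, 6), Pow(6, Rational(1, 2)))), -686), 2) = Pow(Add(Mul(Rational(11, 12), Pow(6, Rational(1, 2))), -686), 2) = Pow(Add(-686, Mul(Rational(11, 12), Pow(6, Rational(1, 2)))), 2)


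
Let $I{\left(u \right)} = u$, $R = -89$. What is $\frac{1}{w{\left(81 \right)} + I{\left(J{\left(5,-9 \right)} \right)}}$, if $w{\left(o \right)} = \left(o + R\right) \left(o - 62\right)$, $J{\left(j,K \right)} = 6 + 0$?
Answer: $- \frac{1}{146} \approx -0.0068493$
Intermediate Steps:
$J{\left(j,K \right)} = 6$
$w{\left(o \right)} = \left(-89 + o\right) \left(-62 + o\right)$ ($w{\left(o \right)} = \left(o - 89\right) \left(o - 62\right) = \left(-89 + o\right) \left(-62 + o\right)$)
$\frac{1}{w{\left(81 \right)} + I{\left(J{\left(5,-9 \right)} \right)}} = \frac{1}{\left(5518 + 81^{2} - 12231\right) + 6} = \frac{1}{\left(5518 + 6561 - 12231\right) + 6} = \frac{1}{-152 + 6} = \frac{1}{-146} = - \frac{1}{146}$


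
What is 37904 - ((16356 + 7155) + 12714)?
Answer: 1679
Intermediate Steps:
37904 - ((16356 + 7155) + 12714) = 37904 - (23511 + 12714) = 37904 - 1*36225 = 37904 - 36225 = 1679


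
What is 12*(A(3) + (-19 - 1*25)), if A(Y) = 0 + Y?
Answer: -492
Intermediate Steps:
A(Y) = Y
12*(A(3) + (-19 - 1*25)) = 12*(3 + (-19 - 1*25)) = 12*(3 + (-19 - 25)) = 12*(3 - 44) = 12*(-41) = -492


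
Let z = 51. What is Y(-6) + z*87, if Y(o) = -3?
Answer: 4434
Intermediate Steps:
Y(-6) + z*87 = -3 + 51*87 = -3 + 4437 = 4434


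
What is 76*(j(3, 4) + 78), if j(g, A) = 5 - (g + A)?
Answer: 5776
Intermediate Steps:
j(g, A) = 5 - A - g (j(g, A) = 5 - (A + g) = 5 + (-A - g) = 5 - A - g)
76*(j(3, 4) + 78) = 76*((5 - 1*4 - 1*3) + 78) = 76*((5 - 4 - 3) + 78) = 76*(-2 + 78) = 76*76 = 5776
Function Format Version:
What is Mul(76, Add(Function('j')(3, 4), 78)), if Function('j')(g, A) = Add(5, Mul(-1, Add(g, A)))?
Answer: 5776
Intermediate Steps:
Function('j')(g, A) = Add(5, Mul(-1, A), Mul(-1, g)) (Function('j')(g, A) = Add(5, Mul(-1, Add(A, g))) = Add(5, Add(Mul(-1, A), Mul(-1, g))) = Add(5, Mul(-1, A), Mul(-1, g)))
Mul(76, Add(Function('j')(3, 4), 78)) = Mul(76, Add(Add(5, Mul(-1, 4), Mul(-1, 3)), 78)) = Mul(76, Add(Add(5, -4, -3), 78)) = Mul(76, Add(-2, 78)) = Mul(76, 76) = 5776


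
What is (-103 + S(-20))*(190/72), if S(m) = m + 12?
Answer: -3515/12 ≈ -292.92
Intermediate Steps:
S(m) = 12 + m
(-103 + S(-20))*(190/72) = (-103 + (12 - 20))*(190/72) = (-103 - 8)*(190*(1/72)) = -111*95/36 = -3515/12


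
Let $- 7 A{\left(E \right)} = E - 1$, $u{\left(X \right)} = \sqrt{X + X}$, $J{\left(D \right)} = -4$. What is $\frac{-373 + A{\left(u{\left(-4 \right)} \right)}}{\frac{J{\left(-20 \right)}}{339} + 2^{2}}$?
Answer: $- \frac{442395}{4732} - \frac{339 i \sqrt{2}}{4732} \approx -93.49 - 0.10131 i$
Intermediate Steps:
$u{\left(X \right)} = \sqrt{2} \sqrt{X}$ ($u{\left(X \right)} = \sqrt{2 X} = \sqrt{2} \sqrt{X}$)
$A{\left(E \right)} = \frac{1}{7} - \frac{E}{7}$ ($A{\left(E \right)} = - \frac{E - 1}{7} = - \frac{-1 + E}{7} = \frac{1}{7} - \frac{E}{7}$)
$\frac{-373 + A{\left(u{\left(-4 \right)} \right)}}{\frac{J{\left(-20 \right)}}{339} + 2^{2}} = \frac{-373 + \left(\frac{1}{7} - \frac{\sqrt{2} \sqrt{-4}}{7}\right)}{- \frac{4}{339} + 2^{2}} = \frac{-373 + \left(\frac{1}{7} - \frac{\sqrt{2} \cdot 2 i}{7}\right)}{\left(-4\right) \frac{1}{339} + 4} = \frac{-373 + \left(\frac{1}{7} - \frac{2 i \sqrt{2}}{7}\right)}{- \frac{4}{339} + 4} = \frac{-373 + \left(\frac{1}{7} - \frac{2 i \sqrt{2}}{7}\right)}{\frac{1352}{339}} = \left(- \frac{2610}{7} - \frac{2 i \sqrt{2}}{7}\right) \frac{339}{1352} = - \frac{442395}{4732} - \frac{339 i \sqrt{2}}{4732}$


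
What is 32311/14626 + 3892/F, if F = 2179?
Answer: 127330061/31870054 ≈ 3.9953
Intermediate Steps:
32311/14626 + 3892/F = 32311/14626 + 3892/2179 = 127330061/31870054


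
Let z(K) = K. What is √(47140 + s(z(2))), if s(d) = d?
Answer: 9*√582 ≈ 217.12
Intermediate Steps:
√(47140 + s(z(2))) = √(47140 + 2) = √47142 = 9*√582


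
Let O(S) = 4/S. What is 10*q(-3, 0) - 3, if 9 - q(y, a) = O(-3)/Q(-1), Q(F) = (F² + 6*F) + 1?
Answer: 251/3 ≈ 83.667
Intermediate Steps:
Q(F) = 1 + F² + 6*F
q(y, a) = 26/3 (q(y, a) = 9 - 4/(-3)/(1 + (-1)² + 6*(-1)) = 9 - 4*(-⅓)/(1 + 1 - 6) = 9 - (-4)/(3*(-4)) = 9 - (-4)*(-1)/(3*4) = 9 - 1*⅓ = 9 - ⅓ = 26/3)
10*q(-3, 0) - 3 = 10*(26/3) - 3 = 260/3 - 3 = 251/3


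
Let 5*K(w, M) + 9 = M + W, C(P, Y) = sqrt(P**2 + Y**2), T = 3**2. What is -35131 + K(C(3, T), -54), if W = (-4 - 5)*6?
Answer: -175772/5 ≈ -35154.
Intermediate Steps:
T = 9
W = -54 (W = -9*6 = -54)
K(w, M) = -63/5 + M/5 (K(w, M) = -9/5 + (M - 54)/5 = -9/5 + (-54 + M)/5 = -9/5 + (-54/5 + M/5) = -63/5 + M/5)
-35131 + K(C(3, T), -54) = -35131 + (-63/5 + (1/5)*(-54)) = -35131 + (-63/5 - 54/5) = -35131 - 117/5 = -175772/5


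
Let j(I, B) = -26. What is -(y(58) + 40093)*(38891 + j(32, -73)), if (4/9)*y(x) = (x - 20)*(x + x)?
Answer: -1943677515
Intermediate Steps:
y(x) = 9*x*(-20 + x)/2 (y(x) = 9*((x - 20)*(x + x))/4 = 9*((-20 + x)*(2*x))/4 = 9*(2*x*(-20 + x))/4 = 9*x*(-20 + x)/2)
-(y(58) + 40093)*(38891 + j(32, -73)) = -((9/2)*58*(-20 + 58) + 40093)*(38891 - 26) = -((9/2)*58*38 + 40093)*38865 = -(9918 + 40093)*38865 = -50011*38865 = -1*1943677515 = -1943677515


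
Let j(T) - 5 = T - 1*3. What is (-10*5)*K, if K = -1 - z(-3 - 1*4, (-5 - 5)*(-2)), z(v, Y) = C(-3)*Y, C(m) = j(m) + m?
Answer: -3950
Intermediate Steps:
j(T) = 2 + T (j(T) = 5 + (T - 1*3) = 5 + (T - 3) = 5 + (-3 + T) = 2 + T)
C(m) = 2 + 2*m (C(m) = (2 + m) + m = 2 + 2*m)
z(v, Y) = -4*Y (z(v, Y) = (2 + 2*(-3))*Y = (2 - 6)*Y = -4*Y)
K = 79 (K = -1 - (-4)*(-5 - 5)*(-2) = -1 - (-4)*(-10*(-2)) = -1 - (-4)*20 = -1 - 1*(-80) = -1 + 80 = 79)
(-10*5)*K = -10*5*79 = -50*79 = -3950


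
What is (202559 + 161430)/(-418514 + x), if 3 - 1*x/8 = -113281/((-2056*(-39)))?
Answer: -3648261747/4194411989 ≈ -0.86979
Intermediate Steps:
x = 353833/10023 (x = 24 - (-906248)/((-2056*(-39))) = 24 - (-906248)/80184 = 24 - 8*(-113281/80184) = 24 + 113281/10023 = 353833/10023 ≈ 35.302)
(202559 + 161430)/(-418514 + x) = (202559 + 161430)/(-418514 + 353833/10023) = 363989/(-4194411989/10023) = 363989*(-10023/4194411989) = -3648261747/4194411989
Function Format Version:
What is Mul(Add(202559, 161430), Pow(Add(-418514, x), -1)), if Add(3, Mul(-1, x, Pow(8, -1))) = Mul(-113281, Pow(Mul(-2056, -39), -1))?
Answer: Rational(-3648261747, 4194411989) ≈ -0.86979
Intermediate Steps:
x = Rational(353833, 10023) (x = Add(24, Mul(-8, Mul(-113281, Pow(Mul(-2056, -39), -1)))) = Add(24, Mul(-8, Mul(-113281, Pow(80184, -1)))) = Add(24, Mul(-8, Mul(-113281, Rational(1, 80184)))) = Add(24, Mul(-8, Rational(-113281, 80184))) = Add(24, Rational(113281, 10023)) = Rational(353833, 10023) ≈ 35.302)
Mul(Add(202559, 161430), Pow(Add(-418514, x), -1)) = Mul(Add(202559, 161430), Pow(Add(-418514, Rational(353833, 10023)), -1)) = Mul(363989, Pow(Rational(-4194411989, 10023), -1)) = Mul(363989, Rational(-10023, 4194411989)) = Rational(-3648261747, 4194411989)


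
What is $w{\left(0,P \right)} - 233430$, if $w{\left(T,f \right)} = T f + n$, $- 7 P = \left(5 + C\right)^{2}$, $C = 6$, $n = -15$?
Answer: $-233445$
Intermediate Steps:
$P = - \frac{121}{7}$ ($P = - \frac{\left(5 + 6\right)^{2}}{7} = - \frac{11^{2}}{7} = \left(- \frac{1}{7}\right) 121 = - \frac{121}{7} \approx -17.286$)
$w{\left(T,f \right)} = -15 + T f$ ($w{\left(T,f \right)} = T f - 15 = -15 + T f$)
$w{\left(0,P \right)} - 233430 = \left(-15 + 0 \left(- \frac{121}{7}\right)\right) - 233430 = \left(-15 + 0\right) - 233430 = -15 - 233430 = -233445$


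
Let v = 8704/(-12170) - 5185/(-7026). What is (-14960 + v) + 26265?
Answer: 483326012623/42753210 ≈ 11305.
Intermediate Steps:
v = 973573/42753210 (v = 8704*(-1/12170) - 5185*(-1/7026) = -4352/6085 + 5185/7026 = 973573/42753210 ≈ 0.022772)
(-14960 + v) + 26265 = (-14960 + 973573/42753210) + 26265 = -639587048027/42753210 + 26265 = 483326012623/42753210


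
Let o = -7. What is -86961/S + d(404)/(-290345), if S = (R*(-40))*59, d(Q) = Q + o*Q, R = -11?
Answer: -457922991/137042840 ≈ -3.3415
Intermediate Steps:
d(Q) = -6*Q (d(Q) = Q - 7*Q = -6*Q)
S = 25960 (S = -11*(-40)*59 = 440*59 = 25960)
-86961/S + d(404)/(-290345) = -86961/25960 - 6*404/(-290345) = -86961*1/25960 - 2424*(-1/290345) = -86961/25960 + 2424/290345 = -457922991/137042840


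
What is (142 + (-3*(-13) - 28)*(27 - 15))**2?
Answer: 75076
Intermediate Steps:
(142 + (-3*(-13) - 28)*(27 - 15))**2 = (142 + (39 - 28)*12)**2 = (142 + 11*12)**2 = (142 + 132)**2 = 274**2 = 75076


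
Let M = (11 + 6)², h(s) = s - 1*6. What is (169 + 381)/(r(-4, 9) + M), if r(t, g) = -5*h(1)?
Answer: 275/157 ≈ 1.7516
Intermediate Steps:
h(s) = -6 + s (h(s) = s - 6 = -6 + s)
r(t, g) = 25 (r(t, g) = -5*(-6 + 1) = -5*(-5) = 25)
M = 289 (M = 17² = 289)
(169 + 381)/(r(-4, 9) + M) = (169 + 381)/(25 + 289) = 550/314 = 550*(1/314) = 275/157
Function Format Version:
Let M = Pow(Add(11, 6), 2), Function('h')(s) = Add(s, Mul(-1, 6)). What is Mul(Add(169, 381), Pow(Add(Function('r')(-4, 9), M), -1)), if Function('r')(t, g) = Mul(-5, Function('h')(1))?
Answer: Rational(275, 157) ≈ 1.7516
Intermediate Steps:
Function('h')(s) = Add(-6, s) (Function('h')(s) = Add(s, -6) = Add(-6, s))
Function('r')(t, g) = 25 (Function('r')(t, g) = Mul(-5, Add(-6, 1)) = Mul(-5, -5) = 25)
M = 289 (M = Pow(17, 2) = 289)
Mul(Add(169, 381), Pow(Add(Function('r')(-4, 9), M), -1)) = Mul(Add(169, 381), Pow(Add(25, 289), -1)) = Mul(550, Pow(314, -1)) = Mul(550, Rational(1, 314)) = Rational(275, 157)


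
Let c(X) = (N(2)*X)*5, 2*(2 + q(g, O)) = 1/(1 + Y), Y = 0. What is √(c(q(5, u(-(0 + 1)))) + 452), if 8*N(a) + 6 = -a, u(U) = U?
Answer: √1838/2 ≈ 21.436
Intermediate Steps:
N(a) = -¾ - a/8 (N(a) = -¾ + (-a)/8 = -¾ - a/8)
q(g, O) = -3/2 (q(g, O) = -2 + 1/(2*(1 + 0)) = -2 + (½)/1 = -2 + (½)*1 = -2 + ½ = -3/2)
c(X) = -5*X (c(X) = ((-¾ - ⅛*2)*X)*5 = ((-¾ - ¼)*X)*5 = -X*5 = -5*X)
√(c(q(5, u(-(0 + 1)))) + 452) = √(-5*(-3/2) + 452) = √(15/2 + 452) = √(919/2) = √1838/2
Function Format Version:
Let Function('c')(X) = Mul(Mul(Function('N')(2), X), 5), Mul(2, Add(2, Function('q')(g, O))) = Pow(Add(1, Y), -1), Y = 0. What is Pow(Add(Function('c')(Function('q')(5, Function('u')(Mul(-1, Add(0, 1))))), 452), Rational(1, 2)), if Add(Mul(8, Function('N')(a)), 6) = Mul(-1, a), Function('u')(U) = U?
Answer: Mul(Rational(1, 2), Pow(1838, Rational(1, 2))) ≈ 21.436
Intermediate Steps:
Function('N')(a) = Add(Rational(-3, 4), Mul(Rational(-1, 8), a)) (Function('N')(a) = Add(Rational(-3, 4), Mul(Rational(1, 8), Mul(-1, a))) = Add(Rational(-3, 4), Mul(Rational(-1, 8), a)))
Function('q')(g, O) = Rational(-3, 2) (Function('q')(g, O) = Add(-2, Mul(Rational(1, 2), Pow(Add(1, 0), -1))) = Add(-2, Mul(Rational(1, 2), Pow(1, -1))) = Add(-2, Mul(Rational(1, 2), 1)) = Add(-2, Rational(1, 2)) = Rational(-3, 2))
Function('c')(X) = Mul(-5, X) (Function('c')(X) = Mul(Mul(Add(Rational(-3, 4), Mul(Rational(-1, 8), 2)), X), 5) = Mul(Mul(Add(Rational(-3, 4), Rational(-1, 4)), X), 5) = Mul(Mul(-1, X), 5) = Mul(-5, X))
Pow(Add(Function('c')(Function('q')(5, Function('u')(Mul(-1, Add(0, 1))))), 452), Rational(1, 2)) = Pow(Add(Mul(-5, Rational(-3, 2)), 452), Rational(1, 2)) = Pow(Add(Rational(15, 2), 452), Rational(1, 2)) = Pow(Rational(919, 2), Rational(1, 2)) = Mul(Rational(1, 2), Pow(1838, Rational(1, 2)))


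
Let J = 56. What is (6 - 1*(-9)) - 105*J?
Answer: -5865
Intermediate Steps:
(6 - 1*(-9)) - 105*J = (6 - 1*(-9)) - 105*56 = (6 + 9) - 5880 = 15 - 5880 = -5865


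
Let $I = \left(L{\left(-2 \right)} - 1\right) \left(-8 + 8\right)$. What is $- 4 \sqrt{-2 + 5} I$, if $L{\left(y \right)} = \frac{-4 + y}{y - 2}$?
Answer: $0$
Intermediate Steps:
$L{\left(y \right)} = \frac{-4 + y}{-2 + y}$
$I = 0$ ($I = \left(\frac{-4 - 2}{-2 - 2} - 1\right) \left(-8 + 8\right) = \left(\frac{1}{-4} \left(-6\right) - 1\right) 0 = \left(\left(- \frac{1}{4}\right) \left(-6\right) - 1\right) 0 = \left(\frac{3}{2} - 1\right) 0 = \frac{1}{2} \cdot 0 = 0$)
$- 4 \sqrt{-2 + 5} I = - 4 \sqrt{-2 + 5} \cdot 0 = - 4 \sqrt{3} \cdot 0 = 0$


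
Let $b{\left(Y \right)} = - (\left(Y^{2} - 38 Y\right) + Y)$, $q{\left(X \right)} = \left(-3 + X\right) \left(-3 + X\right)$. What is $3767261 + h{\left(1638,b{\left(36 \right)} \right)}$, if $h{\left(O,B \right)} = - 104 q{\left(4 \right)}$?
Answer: $3767157$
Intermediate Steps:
$q{\left(X \right)} = \left(-3 + X\right)^{2}$
$b{\left(Y \right)} = - Y^{2} + 37 Y$ ($b{\left(Y \right)} = - (Y^{2} - 37 Y) = - Y^{2} + 37 Y$)
$h{\left(O,B \right)} = -104$ ($h{\left(O,B \right)} = - 104 \left(-3 + 4\right)^{2} = - 104 \cdot 1^{2} = \left(-104\right) 1 = -104$)
$3767261 + h{\left(1638,b{\left(36 \right)} \right)} = 3767261 - 104 = 3767157$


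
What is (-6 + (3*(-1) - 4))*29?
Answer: -377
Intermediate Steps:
(-6 + (3*(-1) - 4))*29 = (-6 + (-3 - 4))*29 = (-6 - 7)*29 = -13*29 = -377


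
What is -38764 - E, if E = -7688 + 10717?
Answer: -41793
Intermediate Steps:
E = 3029
-38764 - E = -38764 - 1*3029 = -38764 - 3029 = -41793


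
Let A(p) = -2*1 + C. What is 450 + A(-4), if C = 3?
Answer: 451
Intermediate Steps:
A(p) = 1 (A(p) = -2*1 + 3 = -2 + 3 = 1)
450 + A(-4) = 450 + 1 = 451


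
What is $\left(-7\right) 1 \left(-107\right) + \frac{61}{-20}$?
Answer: $\frac{14919}{20} \approx 745.95$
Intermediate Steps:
$\left(-7\right) 1 \left(-107\right) + \frac{61}{-20} = \left(-7\right) \left(-107\right) + 61 \left(- \frac{1}{20}\right) = 749 - \frac{61}{20} = \frac{14919}{20}$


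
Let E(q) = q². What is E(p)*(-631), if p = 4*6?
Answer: -363456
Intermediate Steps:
p = 24
E(p)*(-631) = 24²*(-631) = 576*(-631) = -363456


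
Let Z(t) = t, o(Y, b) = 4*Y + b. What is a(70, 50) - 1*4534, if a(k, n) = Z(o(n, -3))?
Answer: -4337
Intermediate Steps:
o(Y, b) = b + 4*Y
a(k, n) = -3 + 4*n
a(70, 50) - 1*4534 = (-3 + 4*50) - 1*4534 = (-3 + 200) - 4534 = 197 - 4534 = -4337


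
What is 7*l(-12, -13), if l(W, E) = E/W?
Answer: 91/12 ≈ 7.5833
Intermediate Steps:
7*l(-12, -13) = 7*(-13/(-12)) = 7*(-13*(-1/12)) = 7*(13/12) = 91/12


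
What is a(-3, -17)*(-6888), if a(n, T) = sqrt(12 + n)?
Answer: -20664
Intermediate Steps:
a(-3, -17)*(-6888) = sqrt(12 - 3)*(-6888) = sqrt(9)*(-6888) = 3*(-6888) = -20664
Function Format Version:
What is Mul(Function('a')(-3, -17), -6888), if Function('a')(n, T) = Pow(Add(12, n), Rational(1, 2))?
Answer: -20664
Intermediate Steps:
Mul(Function('a')(-3, -17), -6888) = Mul(Pow(Add(12, -3), Rational(1, 2)), -6888) = Mul(Pow(9, Rational(1, 2)), -6888) = Mul(3, -6888) = -20664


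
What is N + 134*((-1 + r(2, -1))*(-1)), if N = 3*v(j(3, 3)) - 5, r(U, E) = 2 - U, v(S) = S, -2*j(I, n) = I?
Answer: 249/2 ≈ 124.50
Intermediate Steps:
j(I, n) = -I/2
N = -19/2 (N = 3*(-1/2*3) - 5 = 3*(-3/2) - 5 = -9/2 - 5 = -19/2 ≈ -9.5000)
N + 134*((-1 + r(2, -1))*(-1)) = -19/2 + 134*((-1 + (2 - 1*2))*(-1)) = -19/2 + 134*((-1 + (2 - 2))*(-1)) = -19/2 + 134*((-1 + 0)*(-1)) = -19/2 + 134*(-1*(-1)) = -19/2 + 134*1 = -19/2 + 134 = 249/2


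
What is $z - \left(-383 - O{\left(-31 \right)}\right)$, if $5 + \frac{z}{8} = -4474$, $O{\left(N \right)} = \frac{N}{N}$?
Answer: $-35448$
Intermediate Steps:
$O{\left(N \right)} = 1$
$z = -35832$ ($z = -40 + 8 \left(-4474\right) = -40 - 35792 = -35832$)
$z - \left(-383 - O{\left(-31 \right)}\right) = -35832 - \left(-383 - 1\right) = -35832 - -384 = -35832 + 384 = -35448$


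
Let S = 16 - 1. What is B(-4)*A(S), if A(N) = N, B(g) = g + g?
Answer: -120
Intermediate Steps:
B(g) = 2*g
S = 15
B(-4)*A(S) = (2*(-4))*15 = -8*15 = -120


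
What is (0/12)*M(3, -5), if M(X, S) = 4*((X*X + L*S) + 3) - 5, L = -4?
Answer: 0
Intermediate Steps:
M(X, S) = 7 - 16*S + 4*X² (M(X, S) = 4*((X*X - 4*S) + 3) - 5 = 4*((X² - 4*S) + 3) - 5 = 4*(3 + X² - 4*S) - 5 = (12 - 16*S + 4*X²) - 5 = 7 - 16*S + 4*X²)
(0/12)*M(3, -5) = (0/12)*(7 - 16*(-5) + 4*3²) = ((1/12)*0)*(7 + 80 + 4*9) = 0*(7 + 80 + 36) = 0*123 = 0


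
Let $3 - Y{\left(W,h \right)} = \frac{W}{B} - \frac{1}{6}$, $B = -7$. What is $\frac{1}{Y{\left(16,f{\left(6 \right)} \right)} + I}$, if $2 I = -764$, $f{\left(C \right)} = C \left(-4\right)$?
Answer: $- \frac{42}{15815} \approx -0.0026557$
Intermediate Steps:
$f{\left(C \right)} = - 4 C$
$Y{\left(W,h \right)} = \frac{19}{6} + \frac{W}{7}$ ($Y{\left(W,h \right)} = 3 - \left(\frac{W}{-7} - \frac{1}{6}\right) = 3 - \left(W \left(- \frac{1}{7}\right) - \frac{1}{6}\right) = 3 - \left(- \frac{W}{7} - \frac{1}{6}\right) = 3 - \left(- \frac{1}{6} - \frac{W}{7}\right) = 3 + \left(\frac{1}{6} + \frac{W}{7}\right) = \frac{19}{6} + \frac{W}{7}$)
$I = -382$ ($I = \frac{1}{2} \left(-764\right) = -382$)
$\frac{1}{Y{\left(16,f{\left(6 \right)} \right)} + I} = \frac{1}{\left(\frac{19}{6} + \frac{1}{7} \cdot 16\right) - 382} = \frac{1}{\left(\frac{19}{6} + \frac{16}{7}\right) - 382} = \frac{1}{\frac{229}{42} - 382} = \frac{1}{- \frac{15815}{42}} = - \frac{42}{15815}$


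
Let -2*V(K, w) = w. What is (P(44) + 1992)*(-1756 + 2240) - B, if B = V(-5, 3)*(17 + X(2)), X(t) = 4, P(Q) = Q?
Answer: 1970911/2 ≈ 9.8546e+5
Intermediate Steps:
V(K, w) = -w/2
B = -63/2 (B = (-½*3)*(17 + 4) = -3/2*21 = -63/2 ≈ -31.500)
(P(44) + 1992)*(-1756 + 2240) - B = (44 + 1992)*(-1756 + 2240) - 1*(-63/2) = 2036*484 + 63/2 = 985424 + 63/2 = 1970911/2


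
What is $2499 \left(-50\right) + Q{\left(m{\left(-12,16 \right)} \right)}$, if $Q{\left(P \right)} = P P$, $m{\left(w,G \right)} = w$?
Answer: $-124806$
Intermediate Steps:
$Q{\left(P \right)} = P^{2}$
$2499 \left(-50\right) + Q{\left(m{\left(-12,16 \right)} \right)} = 2499 \left(-50\right) + \left(-12\right)^{2} = -124950 + 144 = -124806$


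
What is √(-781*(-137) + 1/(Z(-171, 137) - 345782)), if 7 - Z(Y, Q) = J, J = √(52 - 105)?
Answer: √((36996887674 + 106997*I*√53)/(345775 + I*√53)) ≈ 327.1 + 0.e-13*I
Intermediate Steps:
J = I*√53 (J = √(-53) = I*√53 ≈ 7.2801*I)
Z(Y, Q) = 7 - I*√53
√(-781*(-137) + 1/(Z(-171, 137) - 345782)) = √(-781*(-137) + 1/((7 - I*√53) - 345782)) = √(106997 + 1/(-345775 - I*√53))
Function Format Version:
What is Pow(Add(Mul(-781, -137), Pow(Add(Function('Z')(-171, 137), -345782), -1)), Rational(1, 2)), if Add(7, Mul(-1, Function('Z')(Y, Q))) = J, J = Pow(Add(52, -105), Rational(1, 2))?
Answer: Pow(Mul(Pow(Add(345775, Mul(I, Pow(53, Rational(1, 2)))), -1), Add(36996887674, Mul(106997, I, Pow(53, Rational(1, 2))))), Rational(1, 2)) ≈ Add(327.10, Mul(0.e-13, I))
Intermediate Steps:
J = Mul(I, Pow(53, Rational(1, 2))) (J = Pow(-53, Rational(1, 2)) = Mul(I, Pow(53, Rational(1, 2))) ≈ Mul(7.2801, I))
Function('Z')(Y, Q) = Add(7, Mul(-1, I, Pow(53, Rational(1, 2)))) (Function('Z')(Y, Q) = Add(7, Mul(-1, Mul(I, Pow(53, Rational(1, 2))))) = Add(7, Mul(-1, I, Pow(53, Rational(1, 2)))))
Pow(Add(Mul(-781, -137), Pow(Add(Function('Z')(-171, 137), -345782), -1)), Rational(1, 2)) = Pow(Add(Mul(-781, -137), Pow(Add(Add(7, Mul(-1, I, Pow(53, Rational(1, 2)))), -345782), -1)), Rational(1, 2)) = Pow(Add(106997, Pow(Add(-345775, Mul(-1, I, Pow(53, Rational(1, 2)))), -1)), Rational(1, 2))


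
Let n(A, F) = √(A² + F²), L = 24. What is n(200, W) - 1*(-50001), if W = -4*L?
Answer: 50001 + 8*√769 ≈ 50223.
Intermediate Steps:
W = -96 (W = -4*24 = -96)
n(200, W) - 1*(-50001) = √(200² + (-96)²) - 1*(-50001) = √(40000 + 9216) + 50001 = √49216 + 50001 = 8*√769 + 50001 = 50001 + 8*√769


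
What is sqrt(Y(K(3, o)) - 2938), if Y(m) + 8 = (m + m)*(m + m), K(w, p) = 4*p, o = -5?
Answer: I*sqrt(1346) ≈ 36.688*I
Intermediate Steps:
Y(m) = -8 + 4*m**2 (Y(m) = -8 + (m + m)*(m + m) = -8 + (2*m)*(2*m) = -8 + 4*m**2)
sqrt(Y(K(3, o)) - 2938) = sqrt((-8 + 4*(4*(-5))**2) - 2938) = sqrt((-8 + 4*(-20)**2) - 2938) = sqrt((-8 + 4*400) - 2938) = sqrt((-8 + 1600) - 2938) = sqrt(1592 - 2938) = sqrt(-1346) = I*sqrt(1346)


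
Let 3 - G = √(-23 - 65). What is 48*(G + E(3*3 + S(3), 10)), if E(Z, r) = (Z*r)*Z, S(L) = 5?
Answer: 94224 - 96*I*√22 ≈ 94224.0 - 450.28*I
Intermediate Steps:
E(Z, r) = r*Z²
G = 3 - 2*I*√22 (G = 3 - √(-23 - 65) = 3 - √(-88) = 3 - 2*I*√22 ≈ 3.0 - 9.3808*I)
48*(G + E(3*3 + S(3), 10)) = 48*((3 - 2*I*√22) + 10*(3*3 + 5)²) = 48*((3 - 2*I*√22) + 10*(9 + 5)²) = 48*((3 - 2*I*√22) + 10*14²) = 48*((3 - 2*I*√22) + 10*196) = 48*((3 - 2*I*√22) + 1960) = 48*(1963 - 2*I*√22) = 94224 - 96*I*√22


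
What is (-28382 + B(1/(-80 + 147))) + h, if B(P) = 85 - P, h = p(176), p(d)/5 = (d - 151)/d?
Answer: -333670025/11792 ≈ -28296.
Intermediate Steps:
p(d) = 5*(-151 + d)/d (p(d) = 5*((d - 151)/d) = 5*((-151 + d)/d) = 5*(-151 + d)/d)
h = 125/176 (h = 5 - 755/176 = 125/176 ≈ 0.71023)
(-28382 + B(1/(-80 + 147))) + h = (-28382 + (85 - 1/(-80 + 147))) + 125/176 = (-28382 + (85 - 1/67)) + 125/176 = (-28382 + 5694/67) + 125/176 = -1895900/67 + 125/176 = -333670025/11792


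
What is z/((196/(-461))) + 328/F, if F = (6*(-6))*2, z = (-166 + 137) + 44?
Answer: -70271/1764 ≈ -39.836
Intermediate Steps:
z = 15 (z = -29 + 44 = 15)
F = -72 (F = -36*2 = -72)
z/((196/(-461))) + 328/F = 15/((196/(-461))) + 328/(-72) = 15/((196*(-1/461))) + 328*(-1/72) = 15/(-196/461) - 41/9 = 15*(-461/196) - 41/9 = -6915/196 - 41/9 = -70271/1764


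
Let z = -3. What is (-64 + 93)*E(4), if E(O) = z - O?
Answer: -203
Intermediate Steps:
E(O) = -3 - O
(-64 + 93)*E(4) = (-64 + 93)*(-3 - 1*4) = 29*(-3 - 4) = 29*(-7) = -203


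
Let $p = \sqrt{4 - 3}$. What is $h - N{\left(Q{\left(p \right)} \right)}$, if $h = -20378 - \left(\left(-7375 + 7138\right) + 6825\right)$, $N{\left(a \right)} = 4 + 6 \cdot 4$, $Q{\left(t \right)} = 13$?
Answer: $-26994$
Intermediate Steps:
$p = 1$ ($p = \sqrt{1} = 1$)
$N{\left(a \right)} = 28$ ($N{\left(a \right)} = 4 + 24 = 28$)
$h = -26966$ ($h = -20378 - \left(-237 + 6825\right) = -20378 - 6588 = -26966$)
$h - N{\left(Q{\left(p \right)} \right)} = -26966 - 28 = -26994$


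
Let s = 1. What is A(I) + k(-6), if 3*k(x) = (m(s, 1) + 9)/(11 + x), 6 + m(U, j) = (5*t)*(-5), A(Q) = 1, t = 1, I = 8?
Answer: -7/15 ≈ -0.46667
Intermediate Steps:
m(U, j) = -31 (m(U, j) = -6 + (5*1)*(-5) = -6 + 5*(-5) = -6 - 25 = -31)
k(x) = -22/(3*(11 + x)) (k(x) = ((-31 + 9)/(11 + x))/3 = (-22/(11 + x))/3 = -22/(3*(11 + x)))
A(I) + k(-6) = 1 - 22/(33 + 3*(-6)) = 1 - 22/(33 - 18) = 1 - 22/15 = -7/15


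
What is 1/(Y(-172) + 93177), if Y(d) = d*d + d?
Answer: 1/122589 ≈ 8.1573e-6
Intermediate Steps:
Y(d) = d + d² (Y(d) = d² + d = d + d²)
1/(Y(-172) + 93177) = 1/(-172*(1 - 172) + 93177) = 1/(-172*(-171) + 93177) = 1/(29412 + 93177) = 1/122589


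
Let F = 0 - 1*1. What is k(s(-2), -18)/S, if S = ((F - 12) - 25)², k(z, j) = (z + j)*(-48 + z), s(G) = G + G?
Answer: 286/361 ≈ 0.79224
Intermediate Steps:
s(G) = 2*G
k(z, j) = (-48 + z)*(j + z) (k(z, j) = (j + z)*(-48 + z) = (-48 + z)*(j + z))
F = -1 (F = 0 - 1 = -1)
S = 1444 (S = ((-1 - 12) - 25)² = (-13 - 25)² = (-38)² = 1444)
k(s(-2), -18)/S = ((2*(-2))² - 48*(-18) - 96*(-2) - 36*(-2))/1444 = ((-4)² + 864 - 48*(-4) - 18*(-4))*(1/1444) = (16 + 864 + 192 + 72)*(1/1444) = 1144*(1/1444) = 286/361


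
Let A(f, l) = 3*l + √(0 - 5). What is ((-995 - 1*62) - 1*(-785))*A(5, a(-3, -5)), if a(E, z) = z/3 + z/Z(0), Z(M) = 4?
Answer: 2380 - 272*I*√5 ≈ 2380.0 - 608.21*I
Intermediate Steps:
a(E, z) = 7*z/12 (a(E, z) = z/3 + z/4 = 7*z/12)
A(f, l) = 3*l + I*√5 (A(f, l) = 3*l + √(-5) = 3*l + I*√5)
((-995 - 1*62) - 1*(-785))*A(5, a(-3, -5)) = ((-995 - 1*62) - 1*(-785))*(3*((7/12)*(-5)) + I*√5) = ((-995 - 62) + 785)*(3*(-35/12) + I*√5) = (-1057 + 785)*(-35/4 + I*√5) = -272*(-35/4 + I*√5) = 2380 - 272*I*√5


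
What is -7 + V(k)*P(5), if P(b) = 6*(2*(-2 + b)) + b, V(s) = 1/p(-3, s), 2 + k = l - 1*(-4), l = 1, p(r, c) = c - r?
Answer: -⅙ ≈ -0.16667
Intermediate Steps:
k = 3 (k = -2 + (1 - 1*(-4)) = -2 + (1 + 4) = -2 + 5 = 3)
V(s) = 1/(3 + s) (V(s) = 1/(s - 1*(-3)) = 1/(s + 3) = 1/(3 + s))
P(b) = -24 + 13*b (P(b) = 6*(-4 + 2*b) + b = (-24 + 12*b) + b = -24 + 13*b)
-7 + V(k)*P(5) = -7 + (-24 + 13*5)/(3 + 3) = -7 + (-24 + 65)/6 = -7 + (⅙)*41 = -7 + 41/6 = -⅙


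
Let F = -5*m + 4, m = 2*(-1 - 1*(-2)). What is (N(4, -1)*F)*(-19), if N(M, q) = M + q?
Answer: 342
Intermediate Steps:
m = 2 (m = 2*(-1 + 2) = 2*1 = 2)
F = -6 (F = -5*2 + 4 = -10 + 4 = -6)
(N(4, -1)*F)*(-19) = ((4 - 1)*(-6))*(-19) = (3*(-6))*(-19) = -18*(-19) = 342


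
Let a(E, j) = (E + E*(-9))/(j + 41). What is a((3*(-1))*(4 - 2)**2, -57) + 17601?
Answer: 17595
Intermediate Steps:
a(E, j) = -8*E/(41 + j) (a(E, j) = (E - 9*E)/(41 + j) = (-8*E)/(41 + j) = -8*E/(41 + j))
a((3*(-1))*(4 - 2)**2, -57) + 17601 = -8*(3*(-1))*(4 - 2)**2/(41 - 57) + 17601 = -8*(-3*2**2)/(-16) + 17601 = -8*(-3*4)*(-1/16) + 17601 = -8*(-12)*(-1/16) + 17601 = -6 + 17601 = 17595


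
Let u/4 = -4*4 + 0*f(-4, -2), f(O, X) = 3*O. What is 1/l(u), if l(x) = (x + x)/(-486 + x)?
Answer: 275/64 ≈ 4.2969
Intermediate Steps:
u = -64 (u = 4*(-4*4 + 0*(3*(-4))) = 4*(-16 + 0*(-12)) = 4*(-16 + 0) = 4*(-16) = -64)
l(x) = 2*x/(-486 + x) (l(x) = (2*x)/(-486 + x) = 2*x/(-486 + x))
1/l(u) = 1/(2*(-64)/(-486 - 64)) = 1/(2*(-64)/(-550)) = 1/(2*(-64)*(-1/550)) = 1/(64/275) = 275/64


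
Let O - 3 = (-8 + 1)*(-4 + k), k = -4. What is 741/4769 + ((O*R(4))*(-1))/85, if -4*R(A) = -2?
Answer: -8179/42670 ≈ -0.19168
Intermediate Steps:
R(A) = 1/2 (R(A) = -1/4*(-2) = 1/2)
O = 59 (O = 3 + (-8 + 1)*(-4 - 4) = 3 - 7*(-8) = 3 + 56 = 59)
741/4769 + ((O*R(4))*(-1))/85 = 741/4769 + ((59*(1/2))*(-1))/85 = 741*(1/4769) + ((59/2)*(-1))*(1/85) = 39/251 - 59/2*1/85 = 39/251 - 59/170 = -8179/42670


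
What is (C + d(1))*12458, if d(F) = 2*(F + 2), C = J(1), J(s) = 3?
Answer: 112122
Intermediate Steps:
C = 3
d(F) = 4 + 2*F (d(F) = 2*(2 + F) = 4 + 2*F)
(C + d(1))*12458 = (3 + (4 + 2*1))*12458 = (3 + (4 + 2))*12458 = (3 + 6)*12458 = 9*12458 = 112122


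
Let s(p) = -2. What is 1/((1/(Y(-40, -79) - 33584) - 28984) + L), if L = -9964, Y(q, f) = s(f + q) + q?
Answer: -33626/1309665449 ≈ -2.5675e-5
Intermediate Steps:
Y(q, f) = -2 + q
1/((1/(Y(-40, -79) - 33584) - 28984) + L) = 1/((1/((-2 - 40) - 33584) - 28984) - 9964) = 1/((1/(-42 - 33584) - 28984) - 9964) = 1/((1/(-33626) - 28984) - 9964) = 1/((-1/33626 - 28984) - 9964) = 1/(-974615985/33626 - 9964) = 1/(-1309665449/33626) = -33626/1309665449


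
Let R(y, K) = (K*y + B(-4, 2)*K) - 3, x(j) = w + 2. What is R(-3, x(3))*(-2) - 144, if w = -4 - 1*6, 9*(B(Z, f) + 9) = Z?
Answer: -3034/9 ≈ -337.11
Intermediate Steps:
B(Z, f) = -9 + Z/9
w = -10 (w = -4 - 6 = -10)
x(j) = -8 (x(j) = -10 + 2 = -8)
R(y, K) = -3 - 85*K/9 + K*y (R(y, K) = (K*y + (-9 + (⅑)*(-4))*K) - 3 = (K*y + (-9 - 4/9)*K) - 3 = (K*y - 85*K/9) - 3 = (-85*K/9 + K*y) - 3 = -3 - 85*K/9 + K*y)
R(-3, x(3))*(-2) - 144 = (-3 - 85/9*(-8) - 8*(-3))*(-2) - 144 = (-3 + 680/9 + 24)*(-2) - 144 = (869/9)*(-2) - 144 = -1738/9 - 144 = -3034/9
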